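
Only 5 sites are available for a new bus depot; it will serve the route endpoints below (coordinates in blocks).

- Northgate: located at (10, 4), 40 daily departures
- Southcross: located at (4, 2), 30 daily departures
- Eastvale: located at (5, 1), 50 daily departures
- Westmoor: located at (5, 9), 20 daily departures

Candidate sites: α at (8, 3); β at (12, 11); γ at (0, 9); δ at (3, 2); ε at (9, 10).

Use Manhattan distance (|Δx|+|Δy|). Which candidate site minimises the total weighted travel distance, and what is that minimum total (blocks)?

Total weighted distance at each candidate:
  α (8, 3): total = 700
  β (12, 11): total = 1900
  γ (0, 9): total = 1680
  δ (3, 2): total = 720
  ε (9, 10): total = 1420
Minimum is at α with total 700 blocks.

α, total 700 blocks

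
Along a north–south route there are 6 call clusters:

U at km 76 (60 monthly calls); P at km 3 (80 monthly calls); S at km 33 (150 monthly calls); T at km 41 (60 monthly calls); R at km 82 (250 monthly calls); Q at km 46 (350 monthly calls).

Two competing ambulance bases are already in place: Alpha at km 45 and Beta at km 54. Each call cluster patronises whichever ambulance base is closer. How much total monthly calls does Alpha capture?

640

The indifferent point is the midpoint (45+54)/2 = 49.5; call clusters left of it (closer to Alpha at 45) go to Alpha, those right go to Beta.
  P at 3 (w=80) → Alpha
  S at 33 (w=150) → Alpha
  T at 41 (w=60) → Alpha
  Q at 46 (w=350) → Alpha
  U at 76 (w=60) → Beta
  R at 82 (w=250) → Beta
Alpha captures 640; Beta captures 310.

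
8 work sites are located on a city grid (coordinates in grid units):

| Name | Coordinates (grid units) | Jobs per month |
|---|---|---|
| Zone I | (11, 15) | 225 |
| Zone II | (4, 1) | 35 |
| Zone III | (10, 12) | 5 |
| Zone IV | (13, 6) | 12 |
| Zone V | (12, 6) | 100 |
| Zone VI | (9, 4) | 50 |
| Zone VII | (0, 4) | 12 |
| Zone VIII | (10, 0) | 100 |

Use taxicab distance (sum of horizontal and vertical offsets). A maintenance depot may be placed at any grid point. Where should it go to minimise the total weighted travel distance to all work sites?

Manhattan distance separates: Σwᵢ(|x−xᵢ|+|y−yᵢ|) = Σwᵢ|x−xᵢ| + Σwᵢ|y−yᵢ|, so x and y are optimised independently as 1-D weighted medians.
Total weight W = 539; half = 269.5.
x-coordinate, sorted with cumulative weight:
  x=0 (Zone VII, w=12) cum 12
  x=4 (Zone II, w=35) cum 47
  x=9 (Zone VI, w=50) cum 97
  x=10 (Zone III, w=5) cum 102
  x=10 (Zone VIII, w=100) cum 202
  x=11 (Zone I, w=225) cum 427  ← median
  x=12 (Zone V, w=100) cum 527
  x=13 (Zone IV, w=12) cum 539
⇒ x* = 11
y-coordinate, sorted with cumulative weight:
  y=0 (Zone VIII, w=100) cum 100
  y=1 (Zone II, w=35) cum 135
  y=4 (Zone VI, w=50) cum 185
  y=4 (Zone VII, w=12) cum 197
  y=6 (Zone IV, w=12) cum 209
  y=6 (Zone V, w=100) cum 309  ← median
  y=12 (Zone III, w=5) cum 314
  y=15 (Zone I, w=225) cum 539
⇒ y* = 6

(11, 6)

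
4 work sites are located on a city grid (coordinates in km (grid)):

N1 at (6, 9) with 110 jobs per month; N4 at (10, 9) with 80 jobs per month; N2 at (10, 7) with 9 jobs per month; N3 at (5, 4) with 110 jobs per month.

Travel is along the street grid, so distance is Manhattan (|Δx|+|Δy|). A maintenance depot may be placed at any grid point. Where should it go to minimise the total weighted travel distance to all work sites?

Manhattan distance separates: Σwᵢ(|x−xᵢ|+|y−yᵢ|) = Σwᵢ|x−xᵢ| + Σwᵢ|y−yᵢ|, so x and y are optimised independently as 1-D weighted medians.
Total weight W = 309; half = 154.5.
x-coordinate, sorted with cumulative weight:
  x=5 (N3, w=110) cum 110
  x=6 (N1, w=110) cum 220  ← median
  x=10 (N4, w=80) cum 300
  x=10 (N2, w=9) cum 309
⇒ x* = 6
y-coordinate, sorted with cumulative weight:
  y=4 (N3, w=110) cum 110
  y=7 (N2, w=9) cum 119
  y=9 (N1, w=110) cum 229  ← median
  y=9 (N4, w=80) cum 309
⇒ y* = 9

(6, 9)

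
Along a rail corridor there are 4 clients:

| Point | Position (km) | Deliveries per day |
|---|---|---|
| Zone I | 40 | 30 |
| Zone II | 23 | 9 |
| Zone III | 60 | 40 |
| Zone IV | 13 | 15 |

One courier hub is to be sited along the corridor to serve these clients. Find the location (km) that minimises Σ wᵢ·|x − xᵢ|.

For a sum of weighted absolute distances on a line, the optimum is the weighted median (not the mean). Total weight W = 94; half-weight = 47.
Sort by position and accumulate weight:
  km 13 (Zone IV, w=15) → cum 15
  km 23 (Zone II, w=9) → cum 24
  km 40 (Zone I, w=30) → cum 54  ≥ 47 → median here
  km 60 (Zone III, w=40) → cum 94
Optimal location: km 40.

x = 40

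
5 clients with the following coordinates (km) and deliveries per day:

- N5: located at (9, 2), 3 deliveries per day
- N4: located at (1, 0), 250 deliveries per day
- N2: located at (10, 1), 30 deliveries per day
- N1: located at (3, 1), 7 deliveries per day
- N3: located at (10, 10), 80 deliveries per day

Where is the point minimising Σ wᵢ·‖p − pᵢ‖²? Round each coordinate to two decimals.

The minimiser of Σwᵢ‖p−pᵢ‖² is the weighted centroid p* = (Σwᵢpᵢ)/(Σwᵢ).
Σwᵢ = 370.
Σwᵢxᵢ = 3·9 + 250·1 + 30·10 + 7·3 + 80·10 = 1398.
Σwᵢyᵢ = 3·2 + 250·0 + 30·1 + 7·1 + 80·10 = 843.
x* = 1398/370 = 3.78, y* = 843/370 = 2.28.

(3.78, 2.28)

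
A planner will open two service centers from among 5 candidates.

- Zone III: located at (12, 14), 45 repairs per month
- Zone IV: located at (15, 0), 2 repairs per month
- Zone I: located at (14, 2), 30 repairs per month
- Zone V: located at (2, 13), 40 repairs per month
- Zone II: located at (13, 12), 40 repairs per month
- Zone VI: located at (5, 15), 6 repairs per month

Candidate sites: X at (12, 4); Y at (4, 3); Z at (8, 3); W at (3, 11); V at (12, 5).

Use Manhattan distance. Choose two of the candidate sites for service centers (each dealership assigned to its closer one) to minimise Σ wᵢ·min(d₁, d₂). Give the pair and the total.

Evaluate every pair (each demand assigned to the nearer of the two):
  {W, V}: total = 1047
  {X, W}: total = 1100
  {Z, W}: total = 1366
  {Y, V}: total = 1449
  {Y, W}: total = 1494
  {X, Y}: total = 1502
  {Z, V}: total = 1621
  {X, Z}: total = 1674
  {X, V}: total = 1681
  {Y, Z}: total = 2023
Best pair: {W, V} with total 1047.

{W, V}, total 1047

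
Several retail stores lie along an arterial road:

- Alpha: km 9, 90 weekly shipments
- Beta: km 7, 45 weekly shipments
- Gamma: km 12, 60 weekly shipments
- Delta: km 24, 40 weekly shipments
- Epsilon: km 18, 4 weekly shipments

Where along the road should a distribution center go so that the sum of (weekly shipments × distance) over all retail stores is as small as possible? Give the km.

x = 9

For a sum of weighted absolute distances on a line, the optimum is the weighted median (not the mean). Total weight W = 239; half-weight = 119.5.
Sort by position and accumulate weight:
  km 7 (Beta, w=45) → cum 45
  km 9 (Alpha, w=90) → cum 135  ≥ 119.5 → median here
  km 12 (Gamma, w=60) → cum 195
  km 18 (Epsilon, w=4) → cum 199
  km 24 (Delta, w=40) → cum 239
Optimal location: km 9.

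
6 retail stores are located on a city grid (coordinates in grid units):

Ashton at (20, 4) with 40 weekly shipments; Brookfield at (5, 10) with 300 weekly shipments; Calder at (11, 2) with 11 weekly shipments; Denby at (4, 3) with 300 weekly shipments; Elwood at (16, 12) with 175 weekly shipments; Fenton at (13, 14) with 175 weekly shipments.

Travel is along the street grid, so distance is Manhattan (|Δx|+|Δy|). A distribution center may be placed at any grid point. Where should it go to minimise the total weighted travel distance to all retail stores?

Manhattan distance separates: Σwᵢ(|x−xᵢ|+|y−yᵢ|) = Σwᵢ|x−xᵢ| + Σwᵢ|y−yᵢ|, so x and y are optimised independently as 1-D weighted medians.
Total weight W = 1001; half = 500.5.
x-coordinate, sorted with cumulative weight:
  x=4 (Denby, w=300) cum 300
  x=5 (Brookfield, w=300) cum 600  ← median
  x=11 (Calder, w=11) cum 611
  x=13 (Fenton, w=175) cum 786
  x=16 (Elwood, w=175) cum 961
  x=20 (Ashton, w=40) cum 1001
⇒ x* = 5
y-coordinate, sorted with cumulative weight:
  y=2 (Calder, w=11) cum 11
  y=3 (Denby, w=300) cum 311
  y=4 (Ashton, w=40) cum 351
  y=10 (Brookfield, w=300) cum 651  ← median
  y=12 (Elwood, w=175) cum 826
  y=14 (Fenton, w=175) cum 1001
⇒ y* = 10

(5, 10)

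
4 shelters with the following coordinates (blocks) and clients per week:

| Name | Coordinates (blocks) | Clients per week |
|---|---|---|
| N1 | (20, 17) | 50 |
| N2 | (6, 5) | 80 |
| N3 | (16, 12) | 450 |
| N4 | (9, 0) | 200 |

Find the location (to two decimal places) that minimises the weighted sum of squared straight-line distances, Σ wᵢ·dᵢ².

(13.44, 8.53)

The minimiser of Σwᵢ‖p−pᵢ‖² is the weighted centroid p* = (Σwᵢpᵢ)/(Σwᵢ).
Σwᵢ = 780.
Σwᵢxᵢ = 50·20 + 80·6 + 450·16 + 200·9 = 10480.
Σwᵢyᵢ = 50·17 + 80·5 + 450·12 + 200·0 = 6650.
x* = 10480/780 = 13.44, y* = 6650/780 = 8.53.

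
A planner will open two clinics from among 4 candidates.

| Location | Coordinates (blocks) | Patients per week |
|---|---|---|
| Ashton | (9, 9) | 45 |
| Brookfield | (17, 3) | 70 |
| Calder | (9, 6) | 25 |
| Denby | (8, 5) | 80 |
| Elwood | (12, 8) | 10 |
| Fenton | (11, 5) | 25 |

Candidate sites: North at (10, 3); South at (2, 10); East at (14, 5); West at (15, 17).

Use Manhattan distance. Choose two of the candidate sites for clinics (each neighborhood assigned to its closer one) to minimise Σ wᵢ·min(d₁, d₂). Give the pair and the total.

Evaluate every pair (each demand assigned to the nearer of the two):
  {North, East}: total = 1210
  {North, South}: total = 1370
  {North, West}: total = 1370
  {South, East}: total = 1465
  {East, West}: total = 1510
  {South, West}: total = 3105
Best pair: {North, East} with total 1210.

{North, East}, total 1210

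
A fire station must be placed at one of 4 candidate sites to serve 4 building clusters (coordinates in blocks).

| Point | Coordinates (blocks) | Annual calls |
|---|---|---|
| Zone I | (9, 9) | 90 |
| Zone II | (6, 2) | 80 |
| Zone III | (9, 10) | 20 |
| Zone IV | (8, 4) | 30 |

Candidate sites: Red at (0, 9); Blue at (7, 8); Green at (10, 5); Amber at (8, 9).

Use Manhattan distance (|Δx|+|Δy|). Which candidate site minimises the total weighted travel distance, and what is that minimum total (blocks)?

Total weighted distance at each candidate:
  Red (0, 9): total = 2440
  Blue (7, 8): total = 1060
  Green (10, 5): total = 1220
  Amber (8, 9): total = 1000
Minimum is at Amber with total 1000 blocks.

Amber, total 1000 blocks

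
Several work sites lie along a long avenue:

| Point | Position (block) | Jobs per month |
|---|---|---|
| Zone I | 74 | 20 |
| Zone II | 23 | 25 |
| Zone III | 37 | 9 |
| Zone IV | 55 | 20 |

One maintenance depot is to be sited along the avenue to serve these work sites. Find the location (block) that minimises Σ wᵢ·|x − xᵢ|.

x = 55

For a sum of weighted absolute distances on a line, the optimum is the weighted median (not the mean). Total weight W = 74; half-weight = 37.
Sort by position and accumulate weight:
  block 23 (Zone II, w=25) → cum 25
  block 37 (Zone III, w=9) → cum 34
  block 55 (Zone IV, w=20) → cum 54  ≥ 37 → median here
  block 74 (Zone I, w=20) → cum 74
Optimal location: block 55.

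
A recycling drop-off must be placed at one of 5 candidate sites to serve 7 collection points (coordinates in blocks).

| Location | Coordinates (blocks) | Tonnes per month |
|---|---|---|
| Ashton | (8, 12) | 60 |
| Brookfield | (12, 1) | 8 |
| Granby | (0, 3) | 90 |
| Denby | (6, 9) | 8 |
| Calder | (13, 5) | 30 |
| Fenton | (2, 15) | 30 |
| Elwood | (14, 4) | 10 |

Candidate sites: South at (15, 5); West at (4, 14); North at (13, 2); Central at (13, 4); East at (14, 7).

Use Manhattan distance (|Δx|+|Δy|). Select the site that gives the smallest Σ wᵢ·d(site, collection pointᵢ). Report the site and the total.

Total weighted distance at each candidate:
  South (15, 5): total = 3300
  West (4, 14): total = 2764
  North (13, 2): total = 3128
  Central (13, 4): total = 2868
  East (14, 7): total = 3144
Minimum is at West with total 2764 blocks.

West, total 2764 blocks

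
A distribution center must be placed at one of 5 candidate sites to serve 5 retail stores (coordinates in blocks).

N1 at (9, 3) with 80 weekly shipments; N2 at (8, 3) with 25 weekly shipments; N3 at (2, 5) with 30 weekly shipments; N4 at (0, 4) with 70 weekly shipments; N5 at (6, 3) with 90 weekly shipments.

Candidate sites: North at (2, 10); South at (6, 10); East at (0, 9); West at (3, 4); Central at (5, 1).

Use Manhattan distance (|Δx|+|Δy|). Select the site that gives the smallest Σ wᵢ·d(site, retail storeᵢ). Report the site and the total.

West, total 1340 blocks

Total weighted distance at each candidate:
  North (2, 10): total = 3145
  South (6, 10): total = 2765
  East (0, 9): total = 3160
  West (3, 4): total = 1340
  Central (5, 1): total = 1645
Minimum is at West with total 1340 blocks.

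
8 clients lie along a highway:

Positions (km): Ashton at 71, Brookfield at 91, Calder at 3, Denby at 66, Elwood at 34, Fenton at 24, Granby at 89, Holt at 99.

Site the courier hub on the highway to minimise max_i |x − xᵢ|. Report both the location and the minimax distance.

location 51, max distance 48

The 1-center on a line is the midpoint of the two extreme points: leftmost at 3, rightmost at 99.
Optimal location = (3 + 99)/2 = 51; maximum distance = (99 − 3)/2 = 48.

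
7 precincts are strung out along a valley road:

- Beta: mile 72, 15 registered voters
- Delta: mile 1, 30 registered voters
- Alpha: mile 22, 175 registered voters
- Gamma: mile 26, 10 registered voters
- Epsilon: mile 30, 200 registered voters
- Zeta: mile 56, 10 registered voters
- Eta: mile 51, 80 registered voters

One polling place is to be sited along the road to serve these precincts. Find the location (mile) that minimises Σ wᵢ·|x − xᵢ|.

x = 30

For a sum of weighted absolute distances on a line, the optimum is the weighted median (not the mean). Total weight W = 520; half-weight = 260.
Sort by position and accumulate weight:
  mile 1 (Delta, w=30) → cum 30
  mile 22 (Alpha, w=175) → cum 205
  mile 26 (Gamma, w=10) → cum 215
  mile 30 (Epsilon, w=200) → cum 415  ≥ 260 → median here
  mile 51 (Eta, w=80) → cum 495
  mile 56 (Zeta, w=10) → cum 505
  mile 72 (Beta, w=15) → cum 520
Optimal location: mile 30.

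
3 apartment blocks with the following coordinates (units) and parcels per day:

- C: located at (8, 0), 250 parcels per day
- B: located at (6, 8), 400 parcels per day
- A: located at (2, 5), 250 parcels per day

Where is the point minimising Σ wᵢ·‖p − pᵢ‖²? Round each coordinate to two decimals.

(5.44, 4.94)

The minimiser of Σwᵢ‖p−pᵢ‖² is the weighted centroid p* = (Σwᵢpᵢ)/(Σwᵢ).
Σwᵢ = 900.
Σwᵢxᵢ = 250·8 + 400·6 + 250·2 = 4900.
Σwᵢyᵢ = 250·0 + 400·8 + 250·5 = 4450.
x* = 4900/900 = 5.44, y* = 4450/900 = 4.94.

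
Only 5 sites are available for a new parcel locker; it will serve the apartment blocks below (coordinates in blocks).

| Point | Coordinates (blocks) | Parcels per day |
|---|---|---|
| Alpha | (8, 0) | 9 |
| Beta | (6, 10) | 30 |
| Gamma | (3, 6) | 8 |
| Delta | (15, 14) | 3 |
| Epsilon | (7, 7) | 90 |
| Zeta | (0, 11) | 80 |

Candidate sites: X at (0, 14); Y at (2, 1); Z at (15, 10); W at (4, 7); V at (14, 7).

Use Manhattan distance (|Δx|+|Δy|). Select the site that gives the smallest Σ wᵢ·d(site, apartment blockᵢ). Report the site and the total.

W, total 1229 blocks

Total weighted distance at each candidate:
  X (0, 14): total = 2131
  Y (2, 1): total = 2529
  Z (15, 10): total = 2833
  W (4, 7): total = 1229
  V (14, 7): total = 2637
Minimum is at W with total 1229 blocks.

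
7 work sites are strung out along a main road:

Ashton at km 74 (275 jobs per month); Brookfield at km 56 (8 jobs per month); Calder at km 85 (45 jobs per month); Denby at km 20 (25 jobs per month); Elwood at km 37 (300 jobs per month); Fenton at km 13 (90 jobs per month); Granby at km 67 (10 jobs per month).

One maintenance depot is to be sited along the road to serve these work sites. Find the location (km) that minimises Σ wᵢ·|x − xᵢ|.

x = 37

For a sum of weighted absolute distances on a line, the optimum is the weighted median (not the mean). Total weight W = 753; half-weight = 376.5.
Sort by position and accumulate weight:
  km 13 (Fenton, w=90) → cum 90
  km 20 (Denby, w=25) → cum 115
  km 37 (Elwood, w=300) → cum 415  ≥ 376.5 → median here
  km 56 (Brookfield, w=8) → cum 423
  km 67 (Granby, w=10) → cum 433
  km 74 (Ashton, w=275) → cum 708
  km 85 (Calder, w=45) → cum 753
Optimal location: km 37.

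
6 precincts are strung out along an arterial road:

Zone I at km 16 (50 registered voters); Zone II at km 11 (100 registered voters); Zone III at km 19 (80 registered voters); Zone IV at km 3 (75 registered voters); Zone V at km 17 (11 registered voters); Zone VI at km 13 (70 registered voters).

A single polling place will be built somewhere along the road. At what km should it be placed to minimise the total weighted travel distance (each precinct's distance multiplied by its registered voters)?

For a sum of weighted absolute distances on a line, the optimum is the weighted median (not the mean). Total weight W = 386; half-weight = 193.
Sort by position and accumulate weight:
  km 3 (Zone IV, w=75) → cum 75
  km 11 (Zone II, w=100) → cum 175
  km 13 (Zone VI, w=70) → cum 245  ≥ 193 → median here
  km 16 (Zone I, w=50) → cum 295
  km 17 (Zone V, w=11) → cum 306
  km 19 (Zone III, w=80) → cum 386
Optimal location: km 13.

x = 13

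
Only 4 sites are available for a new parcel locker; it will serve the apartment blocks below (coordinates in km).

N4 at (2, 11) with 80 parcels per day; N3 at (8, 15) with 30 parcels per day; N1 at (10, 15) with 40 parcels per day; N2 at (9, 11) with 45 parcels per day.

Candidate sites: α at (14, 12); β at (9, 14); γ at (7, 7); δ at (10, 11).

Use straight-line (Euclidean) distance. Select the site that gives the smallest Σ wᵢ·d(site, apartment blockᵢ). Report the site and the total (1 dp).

β, total 843.3 km

Total weighted distance at each candidate:
  α (14, 12): total = 1594.0
  β (9, 14): total = 843.3
  γ (7, 7): total = 1297.1
  δ (10, 11): total = 979.2
Minimum is at β with total 843.3 km.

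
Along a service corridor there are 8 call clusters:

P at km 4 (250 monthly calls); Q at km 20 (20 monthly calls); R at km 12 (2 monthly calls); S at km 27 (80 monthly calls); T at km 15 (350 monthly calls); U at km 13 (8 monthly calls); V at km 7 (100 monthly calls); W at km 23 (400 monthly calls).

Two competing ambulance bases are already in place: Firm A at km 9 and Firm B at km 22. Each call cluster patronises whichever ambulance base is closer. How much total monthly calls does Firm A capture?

The indifferent point is the midpoint (9+22)/2 = 15.5; call clusters left of it (closer to Firm A at 9) go to Firm A, those right go to Firm B.
  P at 4 (w=250) → Firm A
  V at 7 (w=100) → Firm A
  R at 12 (w=2) → Firm A
  U at 13 (w=8) → Firm A
  T at 15 (w=350) → Firm A
  Q at 20 (w=20) → Firm B
  W at 23 (w=400) → Firm B
  S at 27 (w=80) → Firm B
Firm A captures 710; Firm B captures 500.

710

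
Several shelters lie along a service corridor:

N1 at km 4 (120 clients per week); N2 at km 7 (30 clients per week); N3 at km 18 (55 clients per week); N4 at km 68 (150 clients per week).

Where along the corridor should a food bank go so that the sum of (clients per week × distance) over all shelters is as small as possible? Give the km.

x = 18

For a sum of weighted absolute distances on a line, the optimum is the weighted median (not the mean). Total weight W = 355; half-weight = 177.5.
Sort by position and accumulate weight:
  km 4 (N1, w=120) → cum 120
  km 7 (N2, w=30) → cum 150
  km 18 (N3, w=55) → cum 205  ≥ 177.5 → median here
  km 68 (N4, w=150) → cum 355
Optimal location: km 18.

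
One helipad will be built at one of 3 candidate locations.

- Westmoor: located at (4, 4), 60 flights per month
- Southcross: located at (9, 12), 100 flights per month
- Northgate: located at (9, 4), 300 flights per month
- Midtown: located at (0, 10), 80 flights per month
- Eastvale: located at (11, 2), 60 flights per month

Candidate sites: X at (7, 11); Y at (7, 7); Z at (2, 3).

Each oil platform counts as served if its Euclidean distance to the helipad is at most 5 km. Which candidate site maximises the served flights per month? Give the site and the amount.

Y, covering 360

Coverage radius r = 5 km; a point is covered iff (Δx)²+(Δy)² ≤ 5² = 25.
  X (7, 11): covers {Southcross} → 100
  Y (7, 7): covers {Westmoor, Northgate} → 360
  Z (2, 3): covers {Westmoor} → 60
Maximum coverage at Y: 360 flights per month.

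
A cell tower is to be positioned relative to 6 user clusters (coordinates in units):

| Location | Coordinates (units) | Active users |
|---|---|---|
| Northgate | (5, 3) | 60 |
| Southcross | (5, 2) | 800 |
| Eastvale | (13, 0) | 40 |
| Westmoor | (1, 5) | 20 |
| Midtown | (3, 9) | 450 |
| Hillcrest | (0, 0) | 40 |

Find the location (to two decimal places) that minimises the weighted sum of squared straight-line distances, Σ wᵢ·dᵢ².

(4.39, 4.21)

The minimiser of Σwᵢ‖p−pᵢ‖² is the weighted centroid p* = (Σwᵢpᵢ)/(Σwᵢ).
Σwᵢ = 1410.
Σwᵢxᵢ = 60·5 + 800·5 + 40·13 + 20·1 + 450·3 + 40·0 = 6190.
Σwᵢyᵢ = 60·3 + 800·2 + 40·0 + 20·5 + 450·9 + 40·0 = 5930.
x* = 6190/1410 = 4.39, y* = 5930/1410 = 4.21.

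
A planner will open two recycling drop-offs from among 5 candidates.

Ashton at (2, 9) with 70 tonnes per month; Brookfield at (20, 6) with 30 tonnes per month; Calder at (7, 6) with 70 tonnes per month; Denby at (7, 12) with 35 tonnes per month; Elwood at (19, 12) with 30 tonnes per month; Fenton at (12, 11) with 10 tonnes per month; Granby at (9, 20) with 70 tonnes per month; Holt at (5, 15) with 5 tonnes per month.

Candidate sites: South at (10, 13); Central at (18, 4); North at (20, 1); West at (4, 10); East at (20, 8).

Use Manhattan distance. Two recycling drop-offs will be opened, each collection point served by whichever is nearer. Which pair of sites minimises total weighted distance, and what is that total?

{West, East}, total 2255

Evaluate every pair (each demand assigned to the nearer of the two):
  {West, East}: total = 2255
  {South, West}: total = 2280
  {Central, West}: total = 2435
  {South, East}: total = 2525
  {North, West}: total = 2555
  {South, Central}: total = 2705
  {South, North}: total = 2765
  {Central, East}: total = 4875
  {North, East}: total = 5015
  {Central, North}: total = 5435
Best pair: {West, East} with total 2255.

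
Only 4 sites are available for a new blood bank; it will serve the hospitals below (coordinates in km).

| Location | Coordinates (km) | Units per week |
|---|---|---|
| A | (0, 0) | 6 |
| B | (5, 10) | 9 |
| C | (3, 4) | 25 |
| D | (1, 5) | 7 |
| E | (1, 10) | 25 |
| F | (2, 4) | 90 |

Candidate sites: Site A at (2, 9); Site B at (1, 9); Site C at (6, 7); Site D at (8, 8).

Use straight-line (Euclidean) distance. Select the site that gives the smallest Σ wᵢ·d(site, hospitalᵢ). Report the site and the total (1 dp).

Site A, total 725.5 km

Total weighted distance at each candidate:
  Site A (2, 9): total = 725.5
  Site B (1, 9): total = 738.0
  Site C (6, 7): total = 823.3
  Site D (8, 8): total = 1144.7
Minimum is at Site A with total 725.5 km.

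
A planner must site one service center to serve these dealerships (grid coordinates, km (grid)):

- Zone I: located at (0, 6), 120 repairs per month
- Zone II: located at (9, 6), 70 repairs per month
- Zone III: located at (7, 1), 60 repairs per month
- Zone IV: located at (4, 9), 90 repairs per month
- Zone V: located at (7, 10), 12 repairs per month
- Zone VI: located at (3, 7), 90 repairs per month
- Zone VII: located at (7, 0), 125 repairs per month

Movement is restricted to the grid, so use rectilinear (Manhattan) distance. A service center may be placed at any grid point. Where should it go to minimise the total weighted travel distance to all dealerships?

(4, 6)

Manhattan distance separates: Σwᵢ(|x−xᵢ|+|y−yᵢ|) = Σwᵢ|x−xᵢ| + Σwᵢ|y−yᵢ|, so x and y are optimised independently as 1-D weighted medians.
Total weight W = 567; half = 283.5.
x-coordinate, sorted with cumulative weight:
  x=0 (Zone I, w=120) cum 120
  x=3 (Zone VI, w=90) cum 210
  x=4 (Zone IV, w=90) cum 300  ← median
  x=7 (Zone III, w=60) cum 360
  x=7 (Zone V, w=12) cum 372
  x=7 (Zone VII, w=125) cum 497
  x=9 (Zone II, w=70) cum 567
⇒ x* = 4
y-coordinate, sorted with cumulative weight:
  y=0 (Zone VII, w=125) cum 125
  y=1 (Zone III, w=60) cum 185
  y=6 (Zone I, w=120) cum 305  ← median
  y=6 (Zone II, w=70) cum 375
  y=7 (Zone VI, w=90) cum 465
  y=9 (Zone IV, w=90) cum 555
  y=10 (Zone V, w=12) cum 567
⇒ y* = 6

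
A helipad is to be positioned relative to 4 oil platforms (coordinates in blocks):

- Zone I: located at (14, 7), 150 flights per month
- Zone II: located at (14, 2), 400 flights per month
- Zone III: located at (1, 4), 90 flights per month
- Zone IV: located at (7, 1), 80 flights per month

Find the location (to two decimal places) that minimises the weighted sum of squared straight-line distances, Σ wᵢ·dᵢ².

The minimiser of Σwᵢ‖p−pᵢ‖² is the weighted centroid p* = (Σwᵢpᵢ)/(Σwᵢ).
Σwᵢ = 720.
Σwᵢxᵢ = 150·14 + 400·14 + 90·1 + 80·7 = 8350.
Σwᵢyᵢ = 150·7 + 400·2 + 90·4 + 80·1 = 2290.
x* = 8350/720 = 11.60, y* = 2290/720 = 3.18.

(11.60, 3.18)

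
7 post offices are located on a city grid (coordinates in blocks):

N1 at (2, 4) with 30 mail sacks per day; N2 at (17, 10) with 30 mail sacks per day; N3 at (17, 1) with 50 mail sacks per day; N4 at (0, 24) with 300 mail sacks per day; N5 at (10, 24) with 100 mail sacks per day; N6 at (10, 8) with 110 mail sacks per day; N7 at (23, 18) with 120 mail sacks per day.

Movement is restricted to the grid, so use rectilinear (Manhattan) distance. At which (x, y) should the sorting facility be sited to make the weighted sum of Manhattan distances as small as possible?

(10, 24)

Manhattan distance separates: Σwᵢ(|x−xᵢ|+|y−yᵢ|) = Σwᵢ|x−xᵢ| + Σwᵢ|y−yᵢ|, so x and y are optimised independently as 1-D weighted medians.
Total weight W = 740; half = 370.
x-coordinate, sorted with cumulative weight:
  x=0 (N4, w=300) cum 300
  x=2 (N1, w=30) cum 330
  x=10 (N5, w=100) cum 430  ← median
  x=10 (N6, w=110) cum 540
  x=17 (N2, w=30) cum 570
  x=17 (N3, w=50) cum 620
  x=23 (N7, w=120) cum 740
⇒ x* = 10
y-coordinate, sorted with cumulative weight:
  y=1 (N3, w=50) cum 50
  y=4 (N1, w=30) cum 80
  y=8 (N6, w=110) cum 190
  y=10 (N2, w=30) cum 220
  y=18 (N7, w=120) cum 340
  y=24 (N4, w=300) cum 640  ← median
  y=24 (N5, w=100) cum 740
⇒ y* = 24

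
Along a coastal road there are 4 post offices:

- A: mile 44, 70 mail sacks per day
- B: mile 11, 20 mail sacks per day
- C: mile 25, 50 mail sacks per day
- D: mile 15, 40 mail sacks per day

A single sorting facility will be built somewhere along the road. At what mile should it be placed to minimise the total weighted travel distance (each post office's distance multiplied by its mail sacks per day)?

x = 25

For a sum of weighted absolute distances on a line, the optimum is the weighted median (not the mean). Total weight W = 180; half-weight = 90.
Sort by position and accumulate weight:
  mile 11 (B, w=20) → cum 20
  mile 15 (D, w=40) → cum 60
  mile 25 (C, w=50) → cum 110  ≥ 90 → median here
  mile 44 (A, w=70) → cum 180
Optimal location: mile 25.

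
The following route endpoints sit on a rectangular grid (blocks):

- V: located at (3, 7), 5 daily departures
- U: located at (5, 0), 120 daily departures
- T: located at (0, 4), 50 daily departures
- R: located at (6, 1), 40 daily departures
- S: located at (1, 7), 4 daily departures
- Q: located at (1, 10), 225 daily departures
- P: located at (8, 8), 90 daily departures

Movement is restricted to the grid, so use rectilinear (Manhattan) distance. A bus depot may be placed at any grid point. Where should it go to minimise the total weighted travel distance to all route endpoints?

Manhattan distance separates: Σwᵢ(|x−xᵢ|+|y−yᵢ|) = Σwᵢ|x−xᵢ| + Σwᵢ|y−yᵢ|, so x and y are optimised independently as 1-D weighted medians.
Total weight W = 534; half = 267.
x-coordinate, sorted with cumulative weight:
  x=0 (T, w=50) cum 50
  x=1 (S, w=4) cum 54
  x=1 (Q, w=225) cum 279  ← median
  x=3 (V, w=5) cum 284
  x=5 (U, w=120) cum 404
  x=6 (R, w=40) cum 444
  x=8 (P, w=90) cum 534
⇒ x* = 1
y-coordinate, sorted with cumulative weight:
  y=0 (U, w=120) cum 120
  y=1 (R, w=40) cum 160
  y=4 (T, w=50) cum 210
  y=7 (V, w=5) cum 215
  y=7 (S, w=4) cum 219
  y=8 (P, w=90) cum 309  ← median
  y=10 (Q, w=225) cum 534
⇒ y* = 8

(1, 8)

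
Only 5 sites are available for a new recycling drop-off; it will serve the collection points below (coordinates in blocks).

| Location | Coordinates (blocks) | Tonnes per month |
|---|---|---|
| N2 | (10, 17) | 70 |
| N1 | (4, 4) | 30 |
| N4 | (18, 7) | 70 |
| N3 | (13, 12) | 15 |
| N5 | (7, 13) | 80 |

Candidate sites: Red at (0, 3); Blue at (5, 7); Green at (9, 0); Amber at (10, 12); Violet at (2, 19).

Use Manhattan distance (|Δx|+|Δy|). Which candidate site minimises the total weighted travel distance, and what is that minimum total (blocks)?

Total weighted distance at each candidate:
  Red (0, 3): total = 5060
  Blue (5, 7): total = 2915
  Green (9, 0): total = 4090
  Amber (10, 12): total = 2045
  Violet (2, 19): total = 4320
Minimum is at Amber with total 2045 blocks.

Amber, total 2045 blocks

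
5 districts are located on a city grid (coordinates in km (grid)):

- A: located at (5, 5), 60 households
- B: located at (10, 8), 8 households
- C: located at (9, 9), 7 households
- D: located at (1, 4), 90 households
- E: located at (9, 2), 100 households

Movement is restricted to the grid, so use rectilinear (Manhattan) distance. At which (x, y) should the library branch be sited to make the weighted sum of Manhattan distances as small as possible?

(5, 4)

Manhattan distance separates: Σwᵢ(|x−xᵢ|+|y−yᵢ|) = Σwᵢ|x−xᵢ| + Σwᵢ|y−yᵢ|, so x and y are optimised independently as 1-D weighted medians.
Total weight W = 265; half = 132.5.
x-coordinate, sorted with cumulative weight:
  x=1 (D, w=90) cum 90
  x=5 (A, w=60) cum 150  ← median
  x=9 (C, w=7) cum 157
  x=9 (E, w=100) cum 257
  x=10 (B, w=8) cum 265
⇒ x* = 5
y-coordinate, sorted with cumulative weight:
  y=2 (E, w=100) cum 100
  y=4 (D, w=90) cum 190  ← median
  y=5 (A, w=60) cum 250
  y=8 (B, w=8) cum 258
  y=9 (C, w=7) cum 265
⇒ y* = 4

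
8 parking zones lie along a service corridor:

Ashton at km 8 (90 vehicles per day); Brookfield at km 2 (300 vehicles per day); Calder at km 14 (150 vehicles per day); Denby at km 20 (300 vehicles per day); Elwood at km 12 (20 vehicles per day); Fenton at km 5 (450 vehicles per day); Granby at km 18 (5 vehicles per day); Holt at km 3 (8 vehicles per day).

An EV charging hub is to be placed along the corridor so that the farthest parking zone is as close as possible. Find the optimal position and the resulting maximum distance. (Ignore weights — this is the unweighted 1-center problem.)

location 11, max distance 9

The 1-center on a line is the midpoint of the two extreme points: leftmost at 2, rightmost at 20.
Optimal location = (2 + 20)/2 = 11; maximum distance = (20 − 2)/2 = 9.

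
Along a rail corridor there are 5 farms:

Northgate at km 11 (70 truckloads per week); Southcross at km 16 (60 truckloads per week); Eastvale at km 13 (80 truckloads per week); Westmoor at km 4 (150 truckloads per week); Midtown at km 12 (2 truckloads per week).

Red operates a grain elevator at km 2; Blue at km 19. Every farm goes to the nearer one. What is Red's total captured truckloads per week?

150

The indifferent point is the midpoint (2+19)/2 = 10.5; farms left of it (closer to Red at 2) go to Red, those right go to Blue.
  Westmoor at 4 (w=150) → Red
  Northgate at 11 (w=70) → Blue
  Midtown at 12 (w=2) → Blue
  Eastvale at 13 (w=80) → Blue
  Southcross at 16 (w=60) → Blue
Red captures 150; Blue captures 212.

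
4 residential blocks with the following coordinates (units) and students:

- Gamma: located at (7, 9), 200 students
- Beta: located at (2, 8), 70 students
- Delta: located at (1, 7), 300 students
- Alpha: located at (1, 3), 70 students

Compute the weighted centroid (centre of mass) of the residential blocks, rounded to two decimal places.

The minimiser of Σwᵢ‖p−pᵢ‖² is the weighted centroid p* = (Σwᵢpᵢ)/(Σwᵢ).
Σwᵢ = 640.
Σwᵢxᵢ = 200·7 + 70·2 + 300·1 + 70·1 = 1910.
Σwᵢyᵢ = 200·9 + 70·8 + 300·7 + 70·3 = 4670.
x* = 1910/640 = 2.98, y* = 4670/640 = 7.30.

(2.98, 7.30)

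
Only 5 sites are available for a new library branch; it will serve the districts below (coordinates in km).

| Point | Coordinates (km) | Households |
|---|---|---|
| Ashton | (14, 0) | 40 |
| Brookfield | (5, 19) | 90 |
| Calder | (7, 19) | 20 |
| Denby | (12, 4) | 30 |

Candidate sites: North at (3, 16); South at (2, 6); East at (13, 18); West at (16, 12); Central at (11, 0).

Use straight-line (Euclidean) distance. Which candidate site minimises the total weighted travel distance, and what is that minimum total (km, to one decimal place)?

Total weighted distance at each candidate:
  North (3, 16): total = 1651.2
  South (2, 6): total = 2321.9
  East (13, 18): total = 1989.4
  West (16, 12): total = 2156.4
  Central (11, 0): total = 2425.3
Minimum is at North with total 1651.2 km.

North, total 1651.2 km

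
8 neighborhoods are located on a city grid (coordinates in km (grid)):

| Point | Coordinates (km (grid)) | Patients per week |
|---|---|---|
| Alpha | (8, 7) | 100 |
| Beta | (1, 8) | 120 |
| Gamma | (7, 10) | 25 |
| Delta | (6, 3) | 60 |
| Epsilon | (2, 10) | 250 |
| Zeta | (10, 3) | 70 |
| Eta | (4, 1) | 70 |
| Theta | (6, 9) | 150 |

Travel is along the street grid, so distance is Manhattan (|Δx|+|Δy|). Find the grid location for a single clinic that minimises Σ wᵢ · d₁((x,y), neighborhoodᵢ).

Manhattan distance separates: Σwᵢ(|x−xᵢ|+|y−yᵢ|) = Σwᵢ|x−xᵢ| + Σwᵢ|y−yᵢ|, so x and y are optimised independently as 1-D weighted medians.
Total weight W = 845; half = 422.5.
x-coordinate, sorted with cumulative weight:
  x=1 (Beta, w=120) cum 120
  x=2 (Epsilon, w=250) cum 370
  x=4 (Eta, w=70) cum 440  ← median
  x=6 (Delta, w=60) cum 500
  x=6 (Theta, w=150) cum 650
  x=7 (Gamma, w=25) cum 675
  x=8 (Alpha, w=100) cum 775
  x=10 (Zeta, w=70) cum 845
⇒ x* = 4
y-coordinate, sorted with cumulative weight:
  y=1 (Eta, w=70) cum 70
  y=3 (Delta, w=60) cum 130
  y=3 (Zeta, w=70) cum 200
  y=7 (Alpha, w=100) cum 300
  y=8 (Beta, w=120) cum 420
  y=9 (Theta, w=150) cum 570  ← median
  y=10 (Gamma, w=25) cum 595
  y=10 (Epsilon, w=250) cum 845
⇒ y* = 9

(4, 9)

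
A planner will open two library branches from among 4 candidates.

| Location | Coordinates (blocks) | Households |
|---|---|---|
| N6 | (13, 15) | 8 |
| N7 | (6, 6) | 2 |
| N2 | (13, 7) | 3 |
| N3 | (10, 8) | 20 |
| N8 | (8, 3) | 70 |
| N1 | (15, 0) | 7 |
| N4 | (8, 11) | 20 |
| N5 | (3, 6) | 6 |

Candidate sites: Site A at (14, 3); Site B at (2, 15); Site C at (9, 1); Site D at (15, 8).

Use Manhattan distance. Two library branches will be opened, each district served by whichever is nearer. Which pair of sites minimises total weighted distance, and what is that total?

{Site C, Site D}, total 722

Evaluate every pair (each demand assigned to the nearer of the two):
  {Site C, Site D}: total = 722
  {Site B, Site C}: total = 813
  {Site A, Site C}: total = 819
  {Site A, Site D}: total = 935
  {Site A, Site B}: total = 1013
  {Site B, Site D}: total = 1359
Best pair: {Site C, Site D} with total 722.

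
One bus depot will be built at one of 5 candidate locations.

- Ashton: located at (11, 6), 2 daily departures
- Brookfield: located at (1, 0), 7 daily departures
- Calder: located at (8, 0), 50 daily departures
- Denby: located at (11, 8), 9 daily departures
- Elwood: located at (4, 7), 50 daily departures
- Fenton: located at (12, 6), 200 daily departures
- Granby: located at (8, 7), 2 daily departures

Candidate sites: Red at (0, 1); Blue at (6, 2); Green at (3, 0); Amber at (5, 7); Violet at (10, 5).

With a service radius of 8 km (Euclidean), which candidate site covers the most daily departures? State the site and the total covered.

Blue, covering 320

Coverage radius r = 8 km; a point is covered iff (Δx)²+(Δy)² ≤ 8² = 64.
  Red (0, 1): covers {Brookfield, Elwood} → 57
  Blue (6, 2): covers {Ashton, Brookfield, Calder, Denby, Elwood, Fenton, Granby} → 320
  Green (3, 0): covers {Brookfield, Calder, Elwood} → 107
  Amber (5, 7): covers {Ashton, Calder, Denby, Elwood, Fenton, Granby} → 313
  Violet (10, 5): covers {Ashton, Calder, Denby, Elwood, Fenton, Granby} → 313
Maximum coverage at Blue: 320 daily departures.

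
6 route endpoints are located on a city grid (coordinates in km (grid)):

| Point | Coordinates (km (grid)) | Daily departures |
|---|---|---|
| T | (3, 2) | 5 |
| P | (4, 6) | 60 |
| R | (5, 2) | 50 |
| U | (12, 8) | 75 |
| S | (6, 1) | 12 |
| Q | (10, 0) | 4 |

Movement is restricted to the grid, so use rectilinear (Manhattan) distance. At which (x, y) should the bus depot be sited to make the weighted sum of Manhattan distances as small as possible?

Manhattan distance separates: Σwᵢ(|x−xᵢ|+|y−yᵢ|) = Σwᵢ|x−xᵢ| + Σwᵢ|y−yᵢ|, so x and y are optimised independently as 1-D weighted medians.
Total weight W = 206; half = 103.
x-coordinate, sorted with cumulative weight:
  x=3 (T, w=5) cum 5
  x=4 (P, w=60) cum 65
  x=5 (R, w=50) cum 115  ← median
  x=6 (S, w=12) cum 127
  x=10 (Q, w=4) cum 131
  x=12 (U, w=75) cum 206
⇒ x* = 5
y-coordinate, sorted with cumulative weight:
  y=0 (Q, w=4) cum 4
  y=1 (S, w=12) cum 16
  y=2 (T, w=5) cum 21
  y=2 (R, w=50) cum 71
  y=6 (P, w=60) cum 131  ← median
  y=8 (U, w=75) cum 206
⇒ y* = 6

(5, 6)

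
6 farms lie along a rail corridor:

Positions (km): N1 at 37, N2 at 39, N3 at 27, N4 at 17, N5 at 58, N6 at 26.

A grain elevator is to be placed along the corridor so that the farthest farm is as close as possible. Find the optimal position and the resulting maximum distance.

The 1-center on a line is the midpoint of the two extreme points: leftmost at 17, rightmost at 58.
Optimal location = (17 + 58)/2 = 37.5; maximum distance = (58 − 17)/2 = 20.5.

location 37.5, max distance 20.5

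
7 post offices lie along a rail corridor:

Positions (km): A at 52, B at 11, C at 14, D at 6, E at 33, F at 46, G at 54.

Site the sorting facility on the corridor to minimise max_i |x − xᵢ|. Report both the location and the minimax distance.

location 30, max distance 24

The 1-center on a line is the midpoint of the two extreme points: leftmost at 6, rightmost at 54.
Optimal location = (6 + 54)/2 = 30; maximum distance = (54 − 6)/2 = 24.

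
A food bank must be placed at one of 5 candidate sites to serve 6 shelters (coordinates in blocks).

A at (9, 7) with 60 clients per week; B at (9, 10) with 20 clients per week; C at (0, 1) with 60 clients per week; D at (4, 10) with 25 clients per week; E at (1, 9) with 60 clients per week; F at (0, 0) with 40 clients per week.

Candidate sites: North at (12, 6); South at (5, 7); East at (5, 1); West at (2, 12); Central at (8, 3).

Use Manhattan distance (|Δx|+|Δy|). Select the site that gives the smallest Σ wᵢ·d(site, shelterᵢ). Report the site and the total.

Total weighted distance at each candidate:
  North (12, 6): total = 3260
  South (5, 7): total = 1980
  East (5, 1): total = 2370
  West (2, 12): total = 2580
  Central (8, 3): total = 2555
Minimum is at South with total 1980 blocks.

South, total 1980 blocks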